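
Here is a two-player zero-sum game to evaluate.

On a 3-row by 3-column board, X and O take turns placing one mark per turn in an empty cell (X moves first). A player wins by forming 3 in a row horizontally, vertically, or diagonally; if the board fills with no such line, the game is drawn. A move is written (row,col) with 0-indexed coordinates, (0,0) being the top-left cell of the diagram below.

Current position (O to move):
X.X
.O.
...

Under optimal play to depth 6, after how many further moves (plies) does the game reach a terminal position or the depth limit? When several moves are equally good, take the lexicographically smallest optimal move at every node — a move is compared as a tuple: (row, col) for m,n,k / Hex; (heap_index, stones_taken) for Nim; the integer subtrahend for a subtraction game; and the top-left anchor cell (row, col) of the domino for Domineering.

p1 O@[X.X/.O./...]: (0,1)[XOX/.O./...]+0* (1,0)[X.X/OO./...]-1 (1,2)[X.X/.OO/...]-1 (2,0)[X.X/.O./O..]-1 (2,1)[X.X/.O./.O.]-1 (2,2)[X.X/.O./..O]-1
p2 X@[XOX/.O./...]: (1,0)[XOX/XO./...]-1 (1,2)[XOX/.OX/...]-1 (2,0)[XOX/.O./X..]-1 (2,1)[XOX/.O./.X.]+0* (2,2)[XOX/.O./..X]-1
p3 O@[XOX/.O./.X.]: (1,0)[XOX/OO./.X.]+0* (1,2)[XOX/.OO/.X.]+0 (2,0)[XOX/.O./OX.]+0 (2,2)[XOX/.O./.XO]+0
p4 X@[XOX/OO./.X.]: (1,2)[XOX/OOX/.X.]+0* (2,0)[XOX/OO./XX.]-1 (2,2)[XOX/OO./.XX]-1
p5 O@[XOX/OOX/.X.]: (2,0)[XOX/OOX/OX.]-1 (2,2)[XOX/OOX/.XO]+0*
p6 X@[XOX/OOX/.XO]: (2,0)[XOX/OOX/XXO]+0*
p7 O@[XOX/OOX/XXO] terminal +0; root [X.X/.O./...] d6

PV length from [X.X/.O./...]: 6 plies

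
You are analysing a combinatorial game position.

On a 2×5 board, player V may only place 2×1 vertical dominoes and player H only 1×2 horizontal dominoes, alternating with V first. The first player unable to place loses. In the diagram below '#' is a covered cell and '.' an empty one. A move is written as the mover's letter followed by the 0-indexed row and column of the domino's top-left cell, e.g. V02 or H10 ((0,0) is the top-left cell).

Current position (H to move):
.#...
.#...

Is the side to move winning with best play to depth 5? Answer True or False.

ply 1, H at .#.../.#... | H02=-1→.###./.#...*; H03=-1→.#.##/.#...; H12=-1→.#.../.###.; H13=-1→.#.../.#.##
ply 2, V at .###./.#... | V00=-1→####./##...; V04=+1→.####/.#..#*
ply 3, H at .####/.#..# | H12=-1→.####/.####*
ply 4, V at .####/.#### | V00=+1→#####/#####*
ply 5: #####/##### is terminal -1 (H); from .#.../.#... depth 5

H winning at [.#.../.#...]: False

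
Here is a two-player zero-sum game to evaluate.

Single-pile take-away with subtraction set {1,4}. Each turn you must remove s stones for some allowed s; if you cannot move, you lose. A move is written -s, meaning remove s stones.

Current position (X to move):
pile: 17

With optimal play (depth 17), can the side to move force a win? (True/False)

p1 X@[17]: -1[16]-1* -4[13]-1
p2 O@[16]: -1[15]+1* -4[12]+1
p3 X@[15]: -1[14]-1* -4[11]-1
p4 O@[14]: -1[13]-1 -4[10]+1*
p5 X@[10]: -1[9]-1* -4[6]-1
p6 O@[9]: -1[8]-1 -4[5]+1*
p7 X@[5]: -1[4]-1* -4[1]-1
p8 O@[4]: -1[3]-1 -4[0]+1*
p9 X@[0] terminal -1; root [17] d17

X winning at [17]: False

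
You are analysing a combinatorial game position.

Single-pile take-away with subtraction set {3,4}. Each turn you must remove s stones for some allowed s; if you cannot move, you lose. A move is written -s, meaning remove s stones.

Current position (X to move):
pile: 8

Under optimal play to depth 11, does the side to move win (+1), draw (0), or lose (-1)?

value(8, X) = -1

ply 1, X at 8 | -3=-1→5*; -4=-1→4
ply 2, O at 5 | -3=+1→2*; -4=+1→1
ply 3: 2 is terminal -1 (X); from 8 depth 11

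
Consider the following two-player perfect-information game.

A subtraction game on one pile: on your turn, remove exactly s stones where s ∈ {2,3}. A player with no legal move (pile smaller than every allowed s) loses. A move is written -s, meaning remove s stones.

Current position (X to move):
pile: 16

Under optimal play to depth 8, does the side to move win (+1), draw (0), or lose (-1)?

p1 X@[16]: -2[14]-1* -3[13]-1
p2 O@[14]: -2[12]-1 -3[11]+1*
p3 X@[11]: -2[9]-1* -3[8]-1
p4 O@[9]: -2[7]-1 -3[6]+1*
p5 X@[6]: -2[4]-1* -3[3]-1
p6 O@[4]: -2[2]-1 -3[1]+1*
p7 X@[1] terminal -1; root [16] d8

value(16, X) = -1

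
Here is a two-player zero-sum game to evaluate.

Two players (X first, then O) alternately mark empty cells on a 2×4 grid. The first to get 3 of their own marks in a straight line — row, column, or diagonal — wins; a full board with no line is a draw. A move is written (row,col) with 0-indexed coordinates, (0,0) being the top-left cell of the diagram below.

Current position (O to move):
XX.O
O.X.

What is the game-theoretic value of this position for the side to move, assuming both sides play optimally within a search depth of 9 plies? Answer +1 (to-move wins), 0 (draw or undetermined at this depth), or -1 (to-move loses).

value(XX.O/O.X., O) = 0

[XX.O/O.X.] O move#1: (0,2):+0/XXOO/O.X.*, (1,1):-1/XX.O/OOX., (1,3):-1/XX.O/O.XO
[XXOO/O.X.] X move#2: (1,1):+0/XXOO/OXX.*, (1,3):+0/XXOO/O.XX
[XXOO/OXX.] O move#3: (1,3):+0/XXOO/OXXO*
[XXOO/OXXO] end (terminal +0, X#4); searched XX.O/O.X. to 9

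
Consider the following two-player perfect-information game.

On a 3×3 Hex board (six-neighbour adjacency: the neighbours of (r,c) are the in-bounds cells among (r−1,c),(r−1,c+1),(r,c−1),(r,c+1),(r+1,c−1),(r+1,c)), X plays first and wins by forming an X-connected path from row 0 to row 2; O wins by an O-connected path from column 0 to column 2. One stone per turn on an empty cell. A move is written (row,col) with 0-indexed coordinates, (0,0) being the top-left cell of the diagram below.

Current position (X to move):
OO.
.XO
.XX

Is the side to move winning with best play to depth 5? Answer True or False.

X winning at [OO./.XO/.XX]: True

ply 1, X at OO./.XO/.XX | (0,2)=+1→OOX/.XO/.XX*; (1,0)=-1→OO./XXO/.XX; (2,0)=-1→OO./.XO/XXX
ply 2: OOX/.XO/.XX is terminal -1 (O); from OO./.XO/.XX depth 5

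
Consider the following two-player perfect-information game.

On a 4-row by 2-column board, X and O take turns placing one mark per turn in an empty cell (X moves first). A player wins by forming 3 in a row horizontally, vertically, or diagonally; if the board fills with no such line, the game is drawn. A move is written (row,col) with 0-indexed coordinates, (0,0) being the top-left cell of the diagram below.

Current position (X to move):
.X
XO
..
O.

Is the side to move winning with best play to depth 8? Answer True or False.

ply 1, X at .X/XO/../O. | (0,0)=+0→XX/XO/../O.*; (2,0)=+0→.X/XO/X./O.; (2,1)=+0→.X/XO/.X/O.; (3,1)=+0→.X/XO/../OX
ply 2, O at XX/XO/../O. | (2,0)=+0→XX/XO/O./O.*; (2,1)=-1→XX/XO/.O/O.; (3,1)=-1→XX/XO/../OO
ply 3, X at XX/XO/O./O. | (2,1)=+0→XX/XO/OX/O.*; (3,1)=+0→XX/XO/O./OX
ply 4, O at XX/XO/OX/O. | (3,1)=+0→XX/XO/OX/OO*
ply 5: XX/XO/OX/OO is terminal +0 (X); from .X/XO/../O. depth 8

X winning at [.X/XO/../O.]: False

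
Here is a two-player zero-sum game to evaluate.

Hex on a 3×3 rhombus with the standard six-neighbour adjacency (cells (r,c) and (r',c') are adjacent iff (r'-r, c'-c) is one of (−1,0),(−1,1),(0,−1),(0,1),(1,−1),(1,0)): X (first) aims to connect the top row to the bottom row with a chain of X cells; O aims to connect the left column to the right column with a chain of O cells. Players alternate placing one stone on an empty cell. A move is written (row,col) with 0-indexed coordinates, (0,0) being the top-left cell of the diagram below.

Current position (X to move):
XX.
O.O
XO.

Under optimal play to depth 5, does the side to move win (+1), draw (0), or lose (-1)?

[XX./O.O/XO.] X move#1: (0,2):-1/XXX/O.O/XO., (1,1):+1/XX./OXO/XO.*, (2,2):-1/XX./O.O/XOX
[XX./OXO/XO.] end (terminal -1, O#2); searched XX./O.O/XO. to 5

value(XX./O.O/XO., X) = +1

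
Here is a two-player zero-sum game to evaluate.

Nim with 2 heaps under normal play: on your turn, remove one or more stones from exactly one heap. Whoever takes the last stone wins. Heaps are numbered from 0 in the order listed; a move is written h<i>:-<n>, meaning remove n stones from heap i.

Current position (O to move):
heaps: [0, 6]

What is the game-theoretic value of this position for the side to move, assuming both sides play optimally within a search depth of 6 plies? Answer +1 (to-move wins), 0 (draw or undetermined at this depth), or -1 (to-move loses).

value((0,6), O) = +1

p1 O@[(0,6)]: h1:-1[(0,5)]-1 h1:-2[(0,4)]-1 h1:-3[(0,3)]-1 h1:-4[(0,2)]-1 h1:-5[(0,1)]-1 h1:-6[(0,0)]+1*
p2 X@[(0,0)] terminal -1; root [(0,6)] d6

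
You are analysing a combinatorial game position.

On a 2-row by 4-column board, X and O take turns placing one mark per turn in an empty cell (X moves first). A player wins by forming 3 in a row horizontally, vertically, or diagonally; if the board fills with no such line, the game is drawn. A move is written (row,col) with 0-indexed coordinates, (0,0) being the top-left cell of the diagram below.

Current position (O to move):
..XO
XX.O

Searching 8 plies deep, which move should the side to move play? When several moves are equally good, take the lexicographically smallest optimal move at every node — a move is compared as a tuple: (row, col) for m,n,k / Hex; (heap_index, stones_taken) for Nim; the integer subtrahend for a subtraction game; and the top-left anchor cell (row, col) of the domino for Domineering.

p1 O@[..XO/XX.O]: (0,0)[O.XO/XX.O]-1 (0,1)[.OXO/XX.O]-1 (1,2)[..XO/XXOO]+0*
p2 X@[..XO/XXOO]: (0,0)[X.XO/XXOO]+0* (0,1)[.XXO/XXOO]+0
p3 O@[X.XO/XXOO]: (0,1)[XOXO/XXOO]+0*
p4 X@[XOXO/XXOO] terminal +0; root [..XO/XX.O] d8

O's best at [..XO/XX.O]: (1,2)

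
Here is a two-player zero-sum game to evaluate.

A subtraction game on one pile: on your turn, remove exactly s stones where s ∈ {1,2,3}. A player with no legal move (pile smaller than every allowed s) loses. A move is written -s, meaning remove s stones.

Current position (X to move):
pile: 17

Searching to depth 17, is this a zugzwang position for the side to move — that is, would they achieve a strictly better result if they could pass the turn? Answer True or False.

p1 X@[17]: -1[16]+1* -2[15]-1 -3[14]-1
p2 O@[16]: -1[15]-1* -2[14]-1 -3[13]-1
p3 X@[15]: -1[14]-1 -2[13]-1 -3[12]+1*
p4 O@[12]: -1[11]-1* -2[10]-1 -3[9]-1
p5 X@[11]: -1[10]-1 -2[9]-1 -3[8]+1*
p6 O@[8]: -1[7]-1* -2[6]-1 -3[5]-1
p7 X@[7]: -1[6]-1 -2[5]-1 -3[4]+1*
p8 O@[4]: -1[3]-1* -2[2]-1 -3[1]-1
p9 X@[3]: -1[2]-1 -2[1]-1 -3[0]+1*
p10 O@[0] terminal -1; root [17] d17
pass branch (O moves first from the same position):
  | p1 O@[17]: -1[16]+1* -2[15]-1 -3[14]-1
  | p2 X@[16]: -1[15]-1* -2[14]-1 -3[13]-1
  | p3 O@[15]: -1[14]-1 -2[13]-1 -3[12]+1*
  | p4 X@[12]: -1[11]-1* -2[10]-1 -3[9]-1
  | p5 O@[11]: -1[10]-1 -2[9]-1 -3[8]+1*
  | p6 X@[8]: -1[7]-1* -2[6]-1 -3[5]-1
  | p7 O@[7]: -1[6]-1 -2[5]-1 -3[4]+1*
  | p8 X@[4]: -1[3]-1* -2[2]-1 -3[1]-1
  | p9 O@[3]: -1[2]-1 -2[1]-1 -3[0]+1*
  | p10 X@[0] terminal -1; root [17] d17
X moving scores +1; X passing scores -1

zugzwang(17, X) = False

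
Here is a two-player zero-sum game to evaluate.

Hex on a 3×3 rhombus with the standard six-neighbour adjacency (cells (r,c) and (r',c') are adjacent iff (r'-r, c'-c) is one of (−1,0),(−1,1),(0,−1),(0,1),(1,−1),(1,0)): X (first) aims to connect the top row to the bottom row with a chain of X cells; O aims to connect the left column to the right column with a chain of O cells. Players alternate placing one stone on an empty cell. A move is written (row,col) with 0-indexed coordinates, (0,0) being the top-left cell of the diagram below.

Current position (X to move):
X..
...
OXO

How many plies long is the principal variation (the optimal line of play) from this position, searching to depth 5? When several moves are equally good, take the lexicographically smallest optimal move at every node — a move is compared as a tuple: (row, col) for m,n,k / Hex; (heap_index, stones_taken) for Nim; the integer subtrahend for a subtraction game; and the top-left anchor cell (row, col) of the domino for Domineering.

PV length from [X../.../OXO]: 5 plies

ply 1, X at X../.../OXO | (0,1)=-1→XX./.../OXO; (0,2)=+1→X.X/.../OXO*; (1,0)=-1→X../X../OXO; (1,1)=+1→X../.X./OXO; (1,2)=+1→X../..X/OXO
ply 2, O at X.X/.../OXO | (0,1)=-1→XOX/.../OXO*; (1,0)=-1→X.X/O../OXO; (1,1)=-1→X.X/.O./OXO; (1,2)=-1→X.X/..O/OXO
ply 3, X at XOX/.../OXO | (1,0)=+1→XOX/X../OXO*; (1,1)=+1→XOX/.X./OXO; (1,2)=+1→XOX/..X/OXO
ply 4, O at XOX/X../OXO | (1,1)=-1→XOX/XO./OXO*; (1,2)=-1→XOX/X.O/OXO
ply 5, X at XOX/XO./OXO | (1,2)=+1→XOX/XOX/OXO*
ply 6: XOX/XOX/OXO is terminal -1 (O); from X../.../OXO depth 5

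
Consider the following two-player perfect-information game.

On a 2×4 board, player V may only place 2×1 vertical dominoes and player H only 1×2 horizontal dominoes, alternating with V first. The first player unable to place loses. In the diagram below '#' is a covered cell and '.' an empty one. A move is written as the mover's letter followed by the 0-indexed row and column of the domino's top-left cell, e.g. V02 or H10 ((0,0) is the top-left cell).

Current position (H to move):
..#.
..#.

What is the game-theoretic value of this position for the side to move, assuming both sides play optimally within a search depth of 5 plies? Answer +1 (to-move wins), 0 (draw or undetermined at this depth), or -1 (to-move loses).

value(..#./..#., H) = +1

[..#./..#.] H move#1: H00:+1/###./..#.*, H10:+1/..#./###.
[###./..#.] V move#2: V03:-1/####/..##*
[####/..##] H move#3: H10:+1/####/####*
[####/####] end (terminal -1, V#4); searched ..#./..#. to 5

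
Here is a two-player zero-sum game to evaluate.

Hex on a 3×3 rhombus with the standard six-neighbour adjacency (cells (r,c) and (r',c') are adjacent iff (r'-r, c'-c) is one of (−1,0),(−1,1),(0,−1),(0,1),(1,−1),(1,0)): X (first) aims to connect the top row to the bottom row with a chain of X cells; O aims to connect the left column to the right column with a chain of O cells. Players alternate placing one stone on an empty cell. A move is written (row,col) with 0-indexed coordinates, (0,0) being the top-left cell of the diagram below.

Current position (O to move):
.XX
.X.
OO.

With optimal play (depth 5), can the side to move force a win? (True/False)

p1 O@[.XX/.X./OO.]: (0,0)[OXX/.X./OO.]+1* (1,0)[.XX/OX./OO.]+1 (1,2)[.XX/.XO/OO.]+1 (2,2)[.XX/.X./OOO]+1
p2 X@[OXX/.X./OO.]: (1,0)[OXX/XX./OO.]-1* (1,2)[OXX/.XX/OO.]-1 (2,2)[OXX/.X./OOX]-1
p3 O@[OXX/XX./OO.]: (1,2)[OXX/XXO/OO.]+1* (2,2)[OXX/XX./OOO]+1
p4 X@[OXX/XXO/OO.] terminal -1; root [.XX/.X./OO.] d5

O winning at [.XX/.X./OO.]: True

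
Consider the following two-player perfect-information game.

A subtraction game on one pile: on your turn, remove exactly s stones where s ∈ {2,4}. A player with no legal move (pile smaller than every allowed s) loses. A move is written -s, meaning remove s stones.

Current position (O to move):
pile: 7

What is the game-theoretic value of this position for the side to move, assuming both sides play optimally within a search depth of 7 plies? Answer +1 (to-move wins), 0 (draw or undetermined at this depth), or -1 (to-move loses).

value(7, O) = -1

p1 O@[7]: -2[5]-1* -4[3]-1
p2 X@[5]: -2[3]-1 -4[1]+1*
p3 O@[1] terminal -1; root [7] d7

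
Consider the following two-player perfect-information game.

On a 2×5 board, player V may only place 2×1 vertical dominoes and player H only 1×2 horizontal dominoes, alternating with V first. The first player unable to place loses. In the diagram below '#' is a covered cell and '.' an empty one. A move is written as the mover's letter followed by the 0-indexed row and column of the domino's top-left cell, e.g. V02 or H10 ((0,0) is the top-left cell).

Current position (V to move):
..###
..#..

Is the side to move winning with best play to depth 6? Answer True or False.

p1 V@[..###/..#..]: V00[#.###/#.#..]+1* V01[.####/.##..]+1
p2 H@[#.###/#.#..]: H13[#.###/#.###]-1*
p3 V@[#.###/#.###]: V01[#####/#####]+1*
p4 H@[#####/#####] terminal -1; root [..###/..#..] d6

V winning at [..###/..#..]: True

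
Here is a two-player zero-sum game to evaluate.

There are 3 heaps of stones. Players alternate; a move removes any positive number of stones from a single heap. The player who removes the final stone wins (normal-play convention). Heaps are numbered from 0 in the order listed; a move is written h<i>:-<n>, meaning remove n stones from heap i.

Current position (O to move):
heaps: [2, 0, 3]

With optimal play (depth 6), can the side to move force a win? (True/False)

ply 1, O at (2,0,3) | h0:-1=-1→(1,0,3); h0:-2=-1→(0,0,3); h2:-1=+1→(2,0,2)*; h2:-2=-1→(2,0,1); h2:-3=-1→(2,0,0)
ply 2, X at (2,0,2) | h0:-1=-1→(1,0,2)*; h0:-2=-1→(0,0,2); h2:-1=-1→(2,0,1); h2:-2=-1→(2,0,0)
ply 3, O at (1,0,2) | h0:-1=-1→(0,0,2); h2:-1=+1→(1,0,1)*; h2:-2=-1→(1,0,0)
ply 4, X at (1,0,1) | h0:-1=-1→(0,0,1)*; h2:-1=-1→(1,0,0)
ply 5, O at (0,0,1) | h2:-1=+1→(0,0,0)*
ply 6: (0,0,0) is terminal -1 (X); from (2,0,3) depth 6

O winning at [(2,0,3)]: True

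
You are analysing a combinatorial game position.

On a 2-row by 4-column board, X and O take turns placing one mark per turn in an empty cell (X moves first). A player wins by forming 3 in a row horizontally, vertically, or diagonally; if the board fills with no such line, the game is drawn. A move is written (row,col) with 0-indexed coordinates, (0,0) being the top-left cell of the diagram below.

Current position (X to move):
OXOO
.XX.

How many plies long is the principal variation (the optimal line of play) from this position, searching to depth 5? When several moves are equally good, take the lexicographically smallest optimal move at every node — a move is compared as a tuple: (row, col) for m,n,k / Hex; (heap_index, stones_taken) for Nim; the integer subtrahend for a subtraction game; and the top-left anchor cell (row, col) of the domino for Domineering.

p1 X@[OXOO/.XX.]: (1,0)[OXOO/XXX.]+1* (1,3)[OXOO/.XXX]+1
p2 O@[OXOO/XXX.] terminal -1; root [OXOO/.XX.] d5

PV length from [OXOO/.XX.]: 1 ply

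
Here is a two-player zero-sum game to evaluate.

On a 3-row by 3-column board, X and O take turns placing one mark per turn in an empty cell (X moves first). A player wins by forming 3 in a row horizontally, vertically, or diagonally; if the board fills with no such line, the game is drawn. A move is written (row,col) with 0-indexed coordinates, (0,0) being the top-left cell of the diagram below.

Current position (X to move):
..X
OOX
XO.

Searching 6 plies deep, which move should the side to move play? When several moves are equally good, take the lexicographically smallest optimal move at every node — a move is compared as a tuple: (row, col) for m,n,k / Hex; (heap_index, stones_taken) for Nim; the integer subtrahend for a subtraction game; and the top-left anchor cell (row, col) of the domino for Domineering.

X's best at [..X/OOX/XO.]: (0,1)

ply 1, X at ..X/OOX/XO. | (0,0)=-1→X.X/OOX/XO.; (0,1)=+1→.XX/OOX/XO.*; (2,2)=+1→..X/OOX/XOX
ply 2, O at .XX/OOX/XO. | (0,0)=-1→OXX/OOX/XO.*; (2,2)=-1→.XX/OOX/XOO
ply 3, X at OXX/OOX/XO. | (2,2)=+1→OXX/OOX/XOX*
ply 4: OXX/OOX/XOX is terminal -1 (O); from ..X/OOX/XO. depth 6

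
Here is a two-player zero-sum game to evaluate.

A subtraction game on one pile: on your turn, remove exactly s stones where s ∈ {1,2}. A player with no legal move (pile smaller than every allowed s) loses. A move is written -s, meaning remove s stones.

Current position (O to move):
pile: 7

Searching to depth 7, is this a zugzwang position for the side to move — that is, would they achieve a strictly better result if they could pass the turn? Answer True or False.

p1 O@[7]: -1[6]+1* -2[5]-1
p2 X@[6]: -1[5]-1* -2[4]-1
p3 O@[5]: -1[4]-1 -2[3]+1*
p4 X@[3]: -1[2]-1* -2[1]-1
p5 O@[2]: -1[1]-1 -2[0]+1*
p6 X@[0] terminal -1; root [7] d7
if O skipped the turn, X would face:
~ p1 X@[7]: -1[6]+1* -2[5]-1
~ p2 O@[6]: -1[5]-1* -2[4]-1
~ p3 X@[5]: -1[4]-1 -2[3]+1*
~ p4 O@[3]: -1[2]-1* -2[1]-1
~ p5 X@[2]: -1[1]-1 -2[0]+1*
~ p6 O@[0] terminal -1; root [7] d7
compare (O): move=+1 vs pass=-1

zugzwang(7, O) = False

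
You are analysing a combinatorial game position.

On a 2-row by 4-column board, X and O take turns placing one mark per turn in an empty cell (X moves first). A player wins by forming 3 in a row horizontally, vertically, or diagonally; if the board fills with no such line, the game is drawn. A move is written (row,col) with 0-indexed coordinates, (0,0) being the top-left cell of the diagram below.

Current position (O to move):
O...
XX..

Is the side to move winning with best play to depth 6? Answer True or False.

ply 1, O at O.../XX.. | (0,1)=-1→OO../XX..; (0,2)=-1→O.O./XX..; (0,3)=-1→O..O/XX..; (1,2)=+0→O.../XXO.*; (1,3)=-1→O.../XX.O
ply 2, X at O.../XXO. | (0,1)=+0→OX../XXO.*; (0,2)=+0→O.X./XXO.; (0,3)=+0→O..X/XXO.; (1,3)=+0→O.../XXOX
ply 3, O at OX../XXO. | (0,2)=+0→OXO./XXO.*; (0,3)=+0→OX.O/XXO.; (1,3)=+0→OX../XXOO
ply 4, X at OXO./XXO. | (0,3)=+0→OXOX/XXO.*; (1,3)=+0→OXO./XXOX
ply 5, O at OXOX/XXO. | (1,3)=+0→OXOX/XXOO*
ply 6: OXOX/XXOO is terminal +0 (X); from O.../XX.. depth 6

O winning at [O.../XX..]: False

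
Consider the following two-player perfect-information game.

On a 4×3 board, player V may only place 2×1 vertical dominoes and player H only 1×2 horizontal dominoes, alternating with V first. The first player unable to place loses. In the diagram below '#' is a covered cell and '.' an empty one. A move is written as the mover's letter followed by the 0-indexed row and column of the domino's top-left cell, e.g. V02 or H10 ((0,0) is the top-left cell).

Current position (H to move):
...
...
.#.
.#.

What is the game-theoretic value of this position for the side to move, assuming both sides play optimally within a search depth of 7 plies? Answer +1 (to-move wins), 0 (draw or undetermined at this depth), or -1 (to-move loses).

ply 1, H at .../.../.#./.#. | H00=-1→##./.../.#./.#.*; H01=-1→.##/.../.#./.#.; H10=-1→.../##./.#./.#.; H11=-1→.../.##/.#./.#.
ply 2, V at ##./.../.#./.#. | V02=+1→###/..#/.#./.#.*; V10=+1→##./#../##./.#.; V12=+1→##./..#/.##/.#.; V20=+1→##./.../##./##.; V22=+1→##./.../.##/.##
ply 3, H at ###/..#/.#./.#. | H10=-1→###/###/.#./.#.*
ply 4, V at ###/###/.#./.#. | V20=+1→###/###/##./##.*; V22=+1→###/###/.##/.##
ply 5: ###/###/##./##. is terminal -1 (H); from .../.../.#./.#. depth 7

value(.../.../.#./.#., H) = -1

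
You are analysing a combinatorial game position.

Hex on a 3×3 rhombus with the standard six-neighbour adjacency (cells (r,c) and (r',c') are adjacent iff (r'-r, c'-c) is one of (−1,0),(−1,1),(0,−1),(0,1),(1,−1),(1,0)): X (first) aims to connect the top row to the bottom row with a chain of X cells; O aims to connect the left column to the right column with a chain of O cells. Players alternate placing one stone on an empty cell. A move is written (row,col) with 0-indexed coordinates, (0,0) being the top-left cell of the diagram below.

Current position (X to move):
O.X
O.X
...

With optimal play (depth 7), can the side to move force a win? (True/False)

p1 X@[O.X/O.X/...]: (0,1)[OXX/O.X/...]+1* (1,1)[O.X/OXX/...]+1 (2,0)[O.X/O.X/X..]+1 (2,1)[O.X/O.X/.X.]+1 (2,2)[O.X/O.X/..X]+1
p2 O@[OXX/O.X/...]: (1,1)[OXX/OOX/...]-1* (2,0)[OXX/O.X/O..]-1 (2,1)[OXX/O.X/.O.]-1 (2,2)[OXX/O.X/..O]-1
p3 X@[OXX/OOX/...]: (2,0)[OXX/OOX/X..]+1* (2,1)[OXX/OOX/.X.]+1 (2,2)[OXX/OOX/..X]+1
p4 O@[OXX/OOX/X..]: (2,1)[OXX/OOX/XO.]-1* (2,2)[OXX/OOX/X.O]-1
p5 X@[OXX/OOX/XO.]: (2,2)[OXX/OOX/XOX]+1*
p6 O@[OXX/OOX/XOX] terminal -1; root [O.X/O.X/...] d7

X winning at [O.X/O.X/...]: True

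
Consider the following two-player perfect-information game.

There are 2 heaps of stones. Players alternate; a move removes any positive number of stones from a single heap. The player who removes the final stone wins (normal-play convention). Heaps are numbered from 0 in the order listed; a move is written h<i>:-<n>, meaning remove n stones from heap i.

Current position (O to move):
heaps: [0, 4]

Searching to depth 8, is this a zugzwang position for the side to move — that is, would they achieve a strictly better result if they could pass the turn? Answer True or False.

ply 1, O at (0,4) | h1:-1=-1→(0,3); h1:-2=-1→(0,2); h1:-3=-1→(0,1); h1:-4=+1→(0,0)*
ply 2: (0,0) is terminal -1 (X); from (0,4) depth 8
if O skipped the turn, X would face:
~ ply 1, X at (0,4) | h1:-1=-1→(0,3); h1:-2=-1→(0,2); h1:-3=-1→(0,1); h1:-4=+1→(0,0)*
~ ply 2: (0,0) is terminal -1 (O); from (0,4) depth 8
compare (O): move=+1 vs pass=-1

zugzwang((0,4), O) = False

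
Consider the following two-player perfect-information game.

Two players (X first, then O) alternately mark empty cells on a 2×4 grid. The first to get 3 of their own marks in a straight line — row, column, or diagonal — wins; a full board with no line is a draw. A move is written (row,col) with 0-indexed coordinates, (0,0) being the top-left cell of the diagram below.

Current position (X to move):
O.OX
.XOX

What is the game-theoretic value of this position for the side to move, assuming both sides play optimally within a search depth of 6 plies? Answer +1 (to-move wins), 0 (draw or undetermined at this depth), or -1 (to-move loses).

value(O.OX/.XOX, X) = 0

p1 X@[O.OX/.XOX]: (0,1)[OXOX/.XOX]+0* (1,0)[O.OX/XXOX]-1
p2 O@[OXOX/.XOX]: (1,0)[OXOX/OXOX]+0*
p3 X@[OXOX/OXOX] terminal +0; root [O.OX/.XOX] d6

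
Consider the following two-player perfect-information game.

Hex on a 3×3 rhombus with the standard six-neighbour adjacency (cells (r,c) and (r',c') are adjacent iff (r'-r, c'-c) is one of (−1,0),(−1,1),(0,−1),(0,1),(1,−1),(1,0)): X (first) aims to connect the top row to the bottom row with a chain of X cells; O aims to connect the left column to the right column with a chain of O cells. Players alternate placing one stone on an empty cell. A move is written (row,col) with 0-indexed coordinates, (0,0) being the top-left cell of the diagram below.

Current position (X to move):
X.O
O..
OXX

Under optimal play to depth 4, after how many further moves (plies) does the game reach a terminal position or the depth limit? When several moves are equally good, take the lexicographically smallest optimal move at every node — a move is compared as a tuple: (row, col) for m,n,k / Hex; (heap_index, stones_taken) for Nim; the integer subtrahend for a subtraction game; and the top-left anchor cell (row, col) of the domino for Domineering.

[X.O/O../OXX] X move#1: (0,1):-1/XXO/O../OXX*, (1,1):-1/X.O/OX./OXX, (1,2):-1/X.O/O.X/OXX
[XXO/O../OXX] O move#2: (1,1):+1/XXO/OO./OXX*, (1,2):-1/XXO/O.O/OXX
[XXO/OO./OXX] end (terminal -1, X#3); searched X.O/O../OXX to 4

PV length from [X.O/O../OXX]: 2 plies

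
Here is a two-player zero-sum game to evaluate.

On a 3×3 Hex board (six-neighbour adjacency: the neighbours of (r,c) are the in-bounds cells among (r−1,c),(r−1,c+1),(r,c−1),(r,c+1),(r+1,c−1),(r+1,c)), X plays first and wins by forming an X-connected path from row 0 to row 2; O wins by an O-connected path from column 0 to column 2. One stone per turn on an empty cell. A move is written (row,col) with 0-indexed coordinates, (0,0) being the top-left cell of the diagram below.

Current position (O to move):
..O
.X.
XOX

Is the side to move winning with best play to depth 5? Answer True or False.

O winning at [..O/.X./XOX]: True

p1 O@[..O/.X./XOX]: (0,0)[O.O/.X./XOX]-1 (0,1)[.OO/.X./XOX]+1* (1,0)[..O/OX./XOX]-1 (1,2)[..O/.XO/XOX]-1
p2 X@[.OO/.X./XOX]: (0,0)[XOO/.X./XOX]-1* (1,0)[.OO/XX./XOX]-1 (1,2)[.OO/.XX/XOX]-1
p3 O@[XOO/.X./XOX]: (1,0)[XOO/OX./XOX]+1* (1,2)[XOO/.XO/XOX]-1
p4 X@[XOO/OX./XOX] terminal -1; root [..O/.X./XOX] d5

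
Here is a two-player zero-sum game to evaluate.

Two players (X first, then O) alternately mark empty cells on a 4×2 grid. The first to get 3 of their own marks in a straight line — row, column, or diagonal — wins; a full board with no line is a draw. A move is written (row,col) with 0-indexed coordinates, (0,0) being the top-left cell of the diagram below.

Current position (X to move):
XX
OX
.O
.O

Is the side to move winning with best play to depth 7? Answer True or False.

X winning at [XX/OX/.O/.O]: False

ply 1, X at XX/OX/.O/.O | (2,0)=+0→XX/OX/XO/.O*; (3,0)=+0→XX/OX/.O/XO
ply 2, O at XX/OX/XO/.O | (3,0)=+0→XX/OX/XO/OO*
ply 3: XX/OX/XO/OO is terminal +0 (X); from XX/OX/.O/.O depth 7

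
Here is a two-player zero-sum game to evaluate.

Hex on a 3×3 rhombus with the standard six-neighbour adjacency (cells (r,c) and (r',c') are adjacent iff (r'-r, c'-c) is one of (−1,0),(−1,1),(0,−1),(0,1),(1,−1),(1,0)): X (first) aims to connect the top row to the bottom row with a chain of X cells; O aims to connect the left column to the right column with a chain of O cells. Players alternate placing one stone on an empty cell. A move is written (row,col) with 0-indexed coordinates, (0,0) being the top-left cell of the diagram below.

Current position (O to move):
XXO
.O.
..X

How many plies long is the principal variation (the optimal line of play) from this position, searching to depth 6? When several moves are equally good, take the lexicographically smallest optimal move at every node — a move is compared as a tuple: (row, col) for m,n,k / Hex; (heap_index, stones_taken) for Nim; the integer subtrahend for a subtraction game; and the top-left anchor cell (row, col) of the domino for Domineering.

p1 O@[XXO/.O./..X]: (1,0)[XXO/OO./..X]+1* (1,2)[XXO/.OO/..X]+1 (2,0)[XXO/.O./O.X]+1 (2,1)[XXO/.O./.OX]+1
p2 X@[XXO/OO./..X] terminal -1; root [XXO/.O./..X] d6

PV length from [XXO/.O./..X]: 1 ply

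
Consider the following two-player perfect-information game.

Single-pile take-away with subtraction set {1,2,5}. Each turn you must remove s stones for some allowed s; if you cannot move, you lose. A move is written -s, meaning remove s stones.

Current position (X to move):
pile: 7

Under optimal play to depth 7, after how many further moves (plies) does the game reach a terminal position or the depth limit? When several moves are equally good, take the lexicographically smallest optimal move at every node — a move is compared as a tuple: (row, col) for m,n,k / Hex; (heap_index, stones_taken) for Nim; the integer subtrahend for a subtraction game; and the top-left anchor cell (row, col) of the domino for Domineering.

[7] X move#1: -1:+1/6*, -2:-1/5, -5:-1/2
[6] O move#2: -1:-1/5*, -2:-1/4, -5:-1/1
[5] X move#3: -1:-1/4, -2:+1/3*, -5:+1/0
[3] O move#4: -1:-1/2*, -2:-1/1
[2] X move#5: -1:-1/1, -2:+1/0*
[0] end (terminal -1, O#6); searched 7 to 7

PV length from [7]: 5 plies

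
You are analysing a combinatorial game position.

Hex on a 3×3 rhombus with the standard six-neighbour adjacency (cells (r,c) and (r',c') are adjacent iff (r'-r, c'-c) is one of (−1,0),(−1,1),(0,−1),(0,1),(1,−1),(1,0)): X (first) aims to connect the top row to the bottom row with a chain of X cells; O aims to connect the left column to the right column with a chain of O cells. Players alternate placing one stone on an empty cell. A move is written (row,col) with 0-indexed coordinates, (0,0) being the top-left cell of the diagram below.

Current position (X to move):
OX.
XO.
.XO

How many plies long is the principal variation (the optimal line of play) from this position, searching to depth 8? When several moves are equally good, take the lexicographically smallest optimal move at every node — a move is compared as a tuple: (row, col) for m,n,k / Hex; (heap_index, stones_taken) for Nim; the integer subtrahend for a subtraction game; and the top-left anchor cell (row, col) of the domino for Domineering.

ply 1, X at OX./XO./.XO | (0,2)=+1→OXX/XO./.XO*; (1,2)=+1→OX./XOX/.XO; (2,0)=+1→OX./XO./XXO
ply 2, O at OXX/XO./.XO | (1,2)=-1→OXX/XOO/.XO*; (2,0)=-1→OXX/XO./OXO
ply 3, X at OXX/XOO/.XO | (2,0)=+1→OXX/XOO/XXO*
ply 4: OXX/XOO/XXO is terminal -1 (O); from OX./XO./.XO depth 8

PV length from [OX./XO./.XO]: 3 plies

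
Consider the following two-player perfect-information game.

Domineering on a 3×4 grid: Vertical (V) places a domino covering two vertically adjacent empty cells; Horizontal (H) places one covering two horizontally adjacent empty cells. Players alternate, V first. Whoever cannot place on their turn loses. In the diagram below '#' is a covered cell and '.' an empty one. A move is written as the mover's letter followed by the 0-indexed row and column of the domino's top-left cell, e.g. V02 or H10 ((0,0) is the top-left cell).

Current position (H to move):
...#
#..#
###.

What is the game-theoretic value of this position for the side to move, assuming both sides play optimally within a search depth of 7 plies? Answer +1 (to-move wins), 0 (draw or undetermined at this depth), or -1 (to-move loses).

p1 H@[...#/#..#/###.]: H00[##.#/#..#/###.]-1 H01[.###/#..#/###.]+1* H11[...#/####/###.]+1
p2 V@[.###/#..#/###.] terminal -1; root [...#/#..#/###.] d7

value(...#/#..#/###., H) = +1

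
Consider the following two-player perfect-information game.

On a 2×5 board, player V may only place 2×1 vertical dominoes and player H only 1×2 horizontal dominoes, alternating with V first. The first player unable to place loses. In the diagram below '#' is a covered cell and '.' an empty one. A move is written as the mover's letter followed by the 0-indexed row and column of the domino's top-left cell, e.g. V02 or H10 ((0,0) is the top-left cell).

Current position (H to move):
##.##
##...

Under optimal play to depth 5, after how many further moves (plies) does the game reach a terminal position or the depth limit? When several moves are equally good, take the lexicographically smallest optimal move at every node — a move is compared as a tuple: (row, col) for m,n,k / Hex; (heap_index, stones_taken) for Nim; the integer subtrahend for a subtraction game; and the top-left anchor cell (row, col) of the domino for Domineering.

PV length from [##.##/##...]: 1 ply

ply 1, H at ##.##/##... | H12=+1→##.##/####.*; H13=-1→##.##/##.##
ply 2: ##.##/####. is terminal -1 (V); from ##.##/##... depth 5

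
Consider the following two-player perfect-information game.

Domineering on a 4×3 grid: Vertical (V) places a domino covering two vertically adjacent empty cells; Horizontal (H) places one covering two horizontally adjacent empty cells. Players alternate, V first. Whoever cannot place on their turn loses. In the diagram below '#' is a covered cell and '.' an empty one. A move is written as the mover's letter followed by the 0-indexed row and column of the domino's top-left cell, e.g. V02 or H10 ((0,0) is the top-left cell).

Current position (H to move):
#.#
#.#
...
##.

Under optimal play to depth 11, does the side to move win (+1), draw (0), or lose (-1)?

value(#.#/#.#/.../##., H) = -1

ply 1, H at #.#/#.#/.../##. | H20=-1→#.#/#.#/##./##.*; H21=-1→#.#/#.#/.##/##.
ply 2, V at #.#/#.#/##./##. | V01=+1→###/###/##./##.*; V22=+1→#.#/#.#/###/###
ply 3: ###/###/##./##. is terminal -1 (H); from #.#/#.#/.../##. depth 11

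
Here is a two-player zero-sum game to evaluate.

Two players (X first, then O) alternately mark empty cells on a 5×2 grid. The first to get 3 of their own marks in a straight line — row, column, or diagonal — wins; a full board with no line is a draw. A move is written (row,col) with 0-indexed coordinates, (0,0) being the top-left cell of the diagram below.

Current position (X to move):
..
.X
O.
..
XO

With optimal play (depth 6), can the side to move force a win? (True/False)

X winning at [../.X/O./../XO]: True

p1 X@[../.X/O./../XO]: (0,0)[X./.X/O./../XO]+0 (0,1)[.X/.X/O./../XO]-1 (1,0)[../XX/O./../XO]+0 (2,1)[../.X/OX/../XO]+1* (3,0)[../.X/O./X./XO]+0 (3,1)[../.X/O./.X/XO]+0
p2 O@[../.X/OX/../XO]: (0,0)[O./.X/OX/../XO]-1* (0,1)[.O/.X/OX/../XO]-1 (1,0)[../OX/OX/../XO]-1 (3,0)[../.X/OX/O./XO]-1 (3,1)[../.X/OX/.O/XO]-1
p3 X@[O./.X/OX/../XO]: (0,1)[OX/.X/OX/../XO]+1* (1,0)[O./XX/OX/../XO]+1 (3,0)[O./.X/OX/X./XO]-1 (3,1)[O./.X/OX/.X/XO]+1
p4 O@[OX/.X/OX/../XO] terminal -1; root [../.X/O./../XO] d6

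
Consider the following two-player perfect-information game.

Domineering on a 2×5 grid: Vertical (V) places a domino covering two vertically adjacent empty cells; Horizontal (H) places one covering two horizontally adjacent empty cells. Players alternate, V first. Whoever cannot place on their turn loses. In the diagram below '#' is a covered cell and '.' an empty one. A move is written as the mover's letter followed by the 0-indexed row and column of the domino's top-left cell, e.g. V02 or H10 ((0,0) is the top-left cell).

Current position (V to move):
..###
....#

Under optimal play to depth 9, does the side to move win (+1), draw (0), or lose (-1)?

value(..###/....#, V) = +1

[..###/....#] V move#1: V00:-1/#.###/#...#, V01:+1/.####/.#..#*
[.####/.#..#] H move#2: H12:-1/.####/.####*
[.####/.####] V move#3: V00:+1/#####/#####*
[#####/#####] end (terminal -1, H#4); searched ..###/....# to 9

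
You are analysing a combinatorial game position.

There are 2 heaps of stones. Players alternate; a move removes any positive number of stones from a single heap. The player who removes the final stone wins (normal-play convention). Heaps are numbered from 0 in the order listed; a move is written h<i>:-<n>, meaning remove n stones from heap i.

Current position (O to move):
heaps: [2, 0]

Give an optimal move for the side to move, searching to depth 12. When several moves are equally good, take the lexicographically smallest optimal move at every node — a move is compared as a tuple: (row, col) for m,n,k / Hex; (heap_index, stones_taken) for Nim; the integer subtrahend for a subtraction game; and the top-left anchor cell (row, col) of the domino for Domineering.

O's best at [(2,0)]: h0:-2

ply 1, O at (2,0) | h0:-1=-1→(1,0); h0:-2=+1→(0,0)*
ply 2: (0,0) is terminal -1 (X); from (2,0) depth 12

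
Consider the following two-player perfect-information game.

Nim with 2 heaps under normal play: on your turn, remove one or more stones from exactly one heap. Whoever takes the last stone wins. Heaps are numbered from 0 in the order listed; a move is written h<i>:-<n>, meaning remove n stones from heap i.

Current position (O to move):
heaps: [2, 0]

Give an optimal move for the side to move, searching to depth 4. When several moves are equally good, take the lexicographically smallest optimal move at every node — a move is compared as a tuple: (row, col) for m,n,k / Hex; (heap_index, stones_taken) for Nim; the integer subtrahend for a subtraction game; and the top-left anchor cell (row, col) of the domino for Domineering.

O's best at [(2,0)]: h0:-2

[(2,0)] O move#1: h0:-1:-1/(1,0), h0:-2:+1/(0,0)*
[(0,0)] end (terminal -1, X#2); searched (2,0) to 4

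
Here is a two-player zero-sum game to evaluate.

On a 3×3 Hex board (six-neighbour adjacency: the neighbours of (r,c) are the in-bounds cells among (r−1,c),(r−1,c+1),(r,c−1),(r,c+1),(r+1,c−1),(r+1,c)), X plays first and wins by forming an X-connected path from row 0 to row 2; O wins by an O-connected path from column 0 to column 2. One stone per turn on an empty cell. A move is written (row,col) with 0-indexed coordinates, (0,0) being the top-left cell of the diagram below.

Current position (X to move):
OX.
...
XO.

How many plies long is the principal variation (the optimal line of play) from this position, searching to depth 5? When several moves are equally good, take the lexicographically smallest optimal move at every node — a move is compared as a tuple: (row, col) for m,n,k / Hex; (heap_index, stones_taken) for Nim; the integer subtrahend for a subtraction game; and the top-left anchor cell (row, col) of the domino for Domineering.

[OX./.../XO.] X move#1: (0,2):+1/OXX/.../XO.*, (1,0):+1/OX./X../XO., (1,1):+1/OX./.X./XO., (1,2):+1/OX./..X/XO., (2,2):+1/OX./.../XOX
[OXX/.../XO.] O move#2: (1,0):-1/OXX/O../XO.*, (1,1):-1/OXX/.O./XO., (1,2):-1/OXX/..O/XO., (2,2):-1/OXX/.../XOO
[OXX/O../XO.] X move#3: (1,1):+1/OXX/OX./XO.*, (1,2):+1/OXX/O.X/XO., (2,2):+1/OXX/O../XOX
[OXX/OX./XO.] end (terminal -1, O#4); searched OX./.../XO. to 5

PV length from [OX./.../XO.]: 3 plies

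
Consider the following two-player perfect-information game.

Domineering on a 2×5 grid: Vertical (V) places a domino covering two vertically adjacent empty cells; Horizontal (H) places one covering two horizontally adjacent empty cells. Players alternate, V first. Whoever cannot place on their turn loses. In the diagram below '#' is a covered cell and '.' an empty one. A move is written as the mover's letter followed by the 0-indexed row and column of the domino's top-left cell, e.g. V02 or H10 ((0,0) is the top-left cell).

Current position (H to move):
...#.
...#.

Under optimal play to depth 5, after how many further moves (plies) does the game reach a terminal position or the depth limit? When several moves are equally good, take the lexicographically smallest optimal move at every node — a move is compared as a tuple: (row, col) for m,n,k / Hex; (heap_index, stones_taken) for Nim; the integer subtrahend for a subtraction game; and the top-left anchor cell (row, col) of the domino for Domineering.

p1 H@[...#./...#.]: H00[##.#./...#.]-1* H01[.###./...#.]-1 H10[...#./##.#.]-1 H11[...#./.###.]-1
p2 V@[##.#./...#.]: V02[####./..##.]+1* V04[##.##/...##]-1
p3 H@[####./..##.]: H10[####./####.]-1*
p4 V@[####./####.]: V04[#####/#####]+1*
p5 H@[#####/#####] terminal -1; root [...#./...#.] d5

PV length from [...#./...#.]: 4 plies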